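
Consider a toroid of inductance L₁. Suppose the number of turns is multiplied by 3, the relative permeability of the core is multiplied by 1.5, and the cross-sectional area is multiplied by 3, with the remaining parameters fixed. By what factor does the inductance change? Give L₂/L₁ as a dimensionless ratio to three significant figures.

L₂/L₁ = 40.5

For a toroid, L ∝ μᵣN²A/R.
L₂/L₁ = (3)^2 × (1.5) × (3) = 40.5.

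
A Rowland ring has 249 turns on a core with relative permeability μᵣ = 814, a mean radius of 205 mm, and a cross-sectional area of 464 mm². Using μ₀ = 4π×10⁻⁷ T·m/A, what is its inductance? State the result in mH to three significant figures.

L ≈ 22.8 mH

For a thin toroid, L = μ₀μᵣN²A/(2πR).
L = (4π×10⁻⁷)(814)(249)²(4.640×10^-4) / (2π×0.205 m) = 2.2846×10^-2 H.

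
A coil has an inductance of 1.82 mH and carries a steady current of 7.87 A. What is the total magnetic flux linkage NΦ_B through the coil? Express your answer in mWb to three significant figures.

From L = NΦ_B/I, the flux linkage is NΦ_B = LI.
NΦ_B = (1.820×10^-3 H)(7.87 A) = 1.432×10^-2 Wb.

NΦ_B ≈ 14.3 mWb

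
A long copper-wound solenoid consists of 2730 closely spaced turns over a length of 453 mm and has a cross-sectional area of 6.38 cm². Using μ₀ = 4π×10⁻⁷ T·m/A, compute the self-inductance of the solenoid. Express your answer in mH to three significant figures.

L ≈ 13.2 mH

A = 6.38 cm² = 6.380×10^-4 m².
For a long solenoid, L = μ₀N²A/ℓ.
L = (4π×10⁻⁷)(2730)²(6.380×10^-4)/(0.453 m) = 1.319×10^-2 H.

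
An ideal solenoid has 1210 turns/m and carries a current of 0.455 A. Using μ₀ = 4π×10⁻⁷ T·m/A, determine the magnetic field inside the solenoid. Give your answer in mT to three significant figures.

B ≈ 0.692 mT

Inside a long solenoid, B = μ₀nI.
B = (4π×10⁻⁷)(1.210×10^3 m⁻¹)(0.455 A) = 6.918×10^-4 T.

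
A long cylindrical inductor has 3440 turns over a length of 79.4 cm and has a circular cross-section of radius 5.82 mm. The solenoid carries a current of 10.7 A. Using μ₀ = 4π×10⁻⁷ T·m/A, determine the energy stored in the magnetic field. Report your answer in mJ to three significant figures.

A = πr² = π(5.820×10^-3 m)² = 1.064×10^-4 m².
L = μ₀N²A/ℓ = (4π×10⁻⁷)(3440)²(1.064×10^-4)/(0.794) = 1.993×10^-3 H.
U = ½LI² = ½(1.993×10^-3)(10.7)² = 0.1141 J.

U ≈ 114 mJ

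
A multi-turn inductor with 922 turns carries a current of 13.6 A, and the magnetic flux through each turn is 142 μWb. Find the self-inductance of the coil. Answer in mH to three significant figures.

Self-inductance is defined by L = NΦ_B/I (flux linkage over current).
L = (922)(1.420×10^-4 Wb)/(13.6 A) = 9.627×10^-3 H.

L ≈ 9.63 mH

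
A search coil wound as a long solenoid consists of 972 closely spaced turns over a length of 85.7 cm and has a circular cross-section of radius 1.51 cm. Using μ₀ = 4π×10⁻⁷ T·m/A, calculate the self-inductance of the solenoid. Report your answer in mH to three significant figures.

L ≈ 0.992 mH

A = πr² = π(1.510×10^-2 m)² = 7.163×10^-4 m².
For a long solenoid, L = μ₀N²A/ℓ.
L = (4π×10⁻⁷)(972)²(7.163×10^-4)/(0.857 m) = 9.924×10^-4 H.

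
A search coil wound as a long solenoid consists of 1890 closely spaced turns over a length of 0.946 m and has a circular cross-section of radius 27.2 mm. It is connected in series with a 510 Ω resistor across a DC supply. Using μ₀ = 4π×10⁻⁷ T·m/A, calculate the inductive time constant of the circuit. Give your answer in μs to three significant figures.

A = πr² = π(2.720×10^-2 m)² = 2.324×10^-3 m².
L = μ₀N²A/ℓ = (4π×10⁻⁷)(1890)²(2.324×10^-3)/(0.946) = 1.103×10^-2 H.
τ = L/R = (1.103×10^-2)/(510) = 2.163×10^-5 s.

τ ≈ 21.6 μs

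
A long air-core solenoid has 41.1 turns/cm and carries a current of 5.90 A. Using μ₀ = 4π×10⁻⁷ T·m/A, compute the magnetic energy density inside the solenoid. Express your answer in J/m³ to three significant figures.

u ≈ 369 J/m³

B = μ₀nI = (4π×10⁻⁷)(4.110×10^3)(5.90) = 3.047×10^-2 T.
u = B²/(2μ₀) = (3.047×10^-2)²/(2×4π×10⁻⁷) = 369.46 J/m³.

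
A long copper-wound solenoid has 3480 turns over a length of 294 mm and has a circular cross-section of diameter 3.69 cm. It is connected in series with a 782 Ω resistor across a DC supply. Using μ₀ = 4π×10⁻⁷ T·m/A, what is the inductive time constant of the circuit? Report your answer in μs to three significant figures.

τ ≈ 70.8 μs

A = π(d/2)² = π(1.845×10^-2 m)² = 1.069×10^-3 m².
L = μ₀N²A/ℓ = (4π×10⁻⁷)(3480)²(1.069×10^-3)/(0.294) = 5.536×10^-2 H.
τ = L/R = (5.536×10^-2)/(782) = 7.079×10^-5 s.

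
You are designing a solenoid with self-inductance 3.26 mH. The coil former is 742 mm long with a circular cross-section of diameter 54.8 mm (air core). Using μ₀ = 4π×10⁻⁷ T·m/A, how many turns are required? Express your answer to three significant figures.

N ≈ 903 turns

A = π(d/2)² = π(2.740×10^-2 m)² = 2.359×10^-3 m².
From L = μ₀N²A/ℓ, N = √(Lℓ / (μ₀A)).
N = √[(3.260×10^-3)(0.742) / ((4π×10⁻⁷)×2.359×10^-3)] = √(8.161×10^5) ≈ 903.4.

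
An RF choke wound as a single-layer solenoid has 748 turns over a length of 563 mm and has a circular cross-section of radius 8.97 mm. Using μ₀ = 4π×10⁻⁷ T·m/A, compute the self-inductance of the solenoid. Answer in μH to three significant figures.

A = πr² = π(8.970×10^-3 m)² = 2.528×10^-4 m².
For a long solenoid, L = μ₀N²A/ℓ.
L = (4π×10⁻⁷)(748)²(2.528×10^-4)/(0.563 m) = 3.157×10^-4 H.

L ≈ 316 μH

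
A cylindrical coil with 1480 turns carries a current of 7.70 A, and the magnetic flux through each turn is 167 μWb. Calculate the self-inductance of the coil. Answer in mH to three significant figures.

Self-inductance is defined by L = NΦ_B/I (flux linkage over current).
L = (1480)(1.670×10^-4 Wb)/(7.70 A) = 3.210×10^-2 H.

L ≈ 32.1 mH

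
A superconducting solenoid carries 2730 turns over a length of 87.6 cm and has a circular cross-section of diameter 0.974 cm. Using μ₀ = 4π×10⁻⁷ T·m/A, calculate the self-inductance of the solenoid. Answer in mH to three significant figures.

L ≈ 0.797 mH

A = π(d/2)² = π(4.870×10^-3 m)² = 7.451×10^-5 m².
For a long solenoid, L = μ₀N²A/ℓ.
L = (4π×10⁻⁷)(2730)²(7.451×10^-5)/(0.876 m) = 7.966×10^-4 H.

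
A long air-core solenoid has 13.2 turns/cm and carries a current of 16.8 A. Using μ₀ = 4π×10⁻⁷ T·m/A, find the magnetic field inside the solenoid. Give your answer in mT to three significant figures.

B ≈ 27.9 mT

Inside a long solenoid, B = μ₀nI.
B = (4π×10⁻⁷)(1.320×10^3 m⁻¹)(16.8 A) = 2.787×10^-2 T.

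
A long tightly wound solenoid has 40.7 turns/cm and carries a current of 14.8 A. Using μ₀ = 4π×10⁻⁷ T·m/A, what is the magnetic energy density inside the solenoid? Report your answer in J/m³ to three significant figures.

u ≈ 2280 J/m³

B = μ₀nI = (4π×10⁻⁷)(4.070×10^3)(14.8) = 7.569×10^-2 T.
u = B²/(2μ₀) = (7.569×10^-2)²/(2×4π×10⁻⁷) = 2.280×10^3 J/m³.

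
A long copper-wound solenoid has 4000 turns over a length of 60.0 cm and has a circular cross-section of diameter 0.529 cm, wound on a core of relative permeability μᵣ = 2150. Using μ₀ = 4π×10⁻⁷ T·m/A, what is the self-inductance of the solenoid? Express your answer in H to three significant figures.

L ≈ 1.58 H

A = π(d/2)² = π(2.645×10^-3 m)² = 2.198×10^-5 m².
For a long solenoid, L = μ₀μᵣN²A/ℓ.
L = (4π×10⁻⁷)(2150)(4000)²(2.198×10^-5)/(0.6 m) = 1.584 H.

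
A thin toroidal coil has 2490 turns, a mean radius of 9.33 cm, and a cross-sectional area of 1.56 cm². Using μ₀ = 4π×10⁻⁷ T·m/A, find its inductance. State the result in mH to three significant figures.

L ≈ 2.07 mH

For a thin toroid, L = μ₀N²A/(2πR).
L = (4π×10⁻⁷)(2490)²(1.560×10^-4) / (2π×9.330×10^-2 m) = 2.073×10^-3 H.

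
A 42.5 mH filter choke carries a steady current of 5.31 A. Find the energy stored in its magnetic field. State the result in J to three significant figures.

Stored magnetic energy: U = ½LI².
U = ½(4.250×10^-2 H)(5.31 A)² = 0.5992 J.

U ≈ 0.599 J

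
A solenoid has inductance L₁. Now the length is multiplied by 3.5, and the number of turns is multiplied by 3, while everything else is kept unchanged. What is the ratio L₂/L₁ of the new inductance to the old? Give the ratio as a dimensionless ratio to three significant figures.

For a solenoid, L ∝ μᵣN²A/ℓ.
L₂/L₁ = (3.5)^-1 × (3)^2 = 2.57.

L₂/L₁ = 2.57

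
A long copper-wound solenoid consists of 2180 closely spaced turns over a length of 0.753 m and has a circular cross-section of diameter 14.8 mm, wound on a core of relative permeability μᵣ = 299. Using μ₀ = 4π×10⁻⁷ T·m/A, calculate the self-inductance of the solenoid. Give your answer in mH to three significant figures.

L ≈ 408 mH

A = π(d/2)² = π(7.400×10^-3 m)² = 1.720×10^-4 m².
For a long solenoid, L = μ₀μᵣN²A/ℓ.
L = (4π×10⁻⁷)(299)(2180)²(1.720×10^-4)/(0.753 m) = 0.408 H.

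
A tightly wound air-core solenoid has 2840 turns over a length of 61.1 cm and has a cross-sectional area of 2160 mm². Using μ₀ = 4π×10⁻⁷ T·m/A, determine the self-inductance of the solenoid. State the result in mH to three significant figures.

L ≈ 35.8 mH

A = 2160 mm² = 2.160×10^-3 m².
For a long solenoid, L = μ₀N²A/ℓ.
L = (4π×10⁻⁷)(2840)²(2.160×10^-3)/(0.611 m) = 3.583×10^-2 H.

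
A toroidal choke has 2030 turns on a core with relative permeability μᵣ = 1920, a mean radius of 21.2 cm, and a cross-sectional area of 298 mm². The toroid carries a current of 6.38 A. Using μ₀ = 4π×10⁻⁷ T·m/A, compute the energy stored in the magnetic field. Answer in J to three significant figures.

U ≈ 45.3 J

L = μ₀μᵣN²A/(2πR) = (4π×10⁻⁷)(1920)(2030)²(2.980×10^-4)/(2π×0.212) = 2.224 H.
U = ½LI² = ½(2.224)(6.38)² = 45.27 J.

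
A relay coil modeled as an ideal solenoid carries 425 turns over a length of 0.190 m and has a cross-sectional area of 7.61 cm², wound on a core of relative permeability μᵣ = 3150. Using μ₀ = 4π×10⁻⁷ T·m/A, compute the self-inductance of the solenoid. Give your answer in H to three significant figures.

L ≈ 2.86 H

A = 7.61 cm² = 7.610×10^-4 m².
For a long solenoid, L = μ₀μᵣN²A/ℓ.
L = (4π×10⁻⁷)(3150)(425)²(7.610×10^-4)/(0.19 m) = 2.864 H.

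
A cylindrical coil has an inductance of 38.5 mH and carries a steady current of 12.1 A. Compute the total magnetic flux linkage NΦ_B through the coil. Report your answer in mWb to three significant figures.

From L = NΦ_B/I, the flux linkage is NΦ_B = LI.
NΦ_B = (3.850×10^-2 H)(12.1 A) = 0.4658 Wb.

NΦ_B ≈ 466 mWb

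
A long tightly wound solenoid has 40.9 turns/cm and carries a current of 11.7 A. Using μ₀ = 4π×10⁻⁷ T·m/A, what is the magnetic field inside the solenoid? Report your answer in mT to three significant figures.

B ≈ 60.1 mT

Inside a long solenoid, B = μ₀nI.
B = (4π×10⁻⁷)(4.090×10^3 m⁻¹)(11.7 A) = 6.013×10^-2 T.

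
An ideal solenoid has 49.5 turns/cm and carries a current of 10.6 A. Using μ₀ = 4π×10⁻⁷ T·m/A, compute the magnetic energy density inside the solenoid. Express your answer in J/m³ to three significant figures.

u ≈ 1730 J/m³

B = μ₀nI = (4π×10⁻⁷)(4.950×10^3)(10.6) = 6.594×10^-2 T.
u = B²/(2μ₀) = (6.594×10^-2)²/(2×4π×10⁻⁷) = 1.730×10^3 J/m³.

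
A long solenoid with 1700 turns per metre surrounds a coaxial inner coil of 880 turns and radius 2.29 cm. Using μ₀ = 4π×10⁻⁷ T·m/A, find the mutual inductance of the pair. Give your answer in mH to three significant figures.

The outer solenoid produces a uniform field B₁ = μ₀n₁I₁ across the inner coil,
so the flux linkage is N₂Φ = N₂B₁A₂ = μ₀n₁N₂A₂·I₁, giving M = μ₀n₁N₂A₂.
A₂ = πr² = π(2.290×10^-2 m)² = 1.647×10^-3 m².
M = (4π×10⁻⁷)(1700)(880)(1.647×10^-3) = 3.097×10^-3 H.

M ≈ 3.10 mH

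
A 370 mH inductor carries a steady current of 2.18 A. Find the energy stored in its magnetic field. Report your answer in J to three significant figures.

Stored magnetic energy: U = ½LI².
U = ½(0.37 H)(2.18 A)² = 0.8792 J.

U ≈ 0.879 J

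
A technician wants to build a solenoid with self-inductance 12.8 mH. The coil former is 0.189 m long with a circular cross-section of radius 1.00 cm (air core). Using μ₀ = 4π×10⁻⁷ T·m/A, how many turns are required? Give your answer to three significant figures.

A = πr² = π(1.000×10^-2 m)² = 3.142×10^-4 m².
From L = μ₀N²A/ℓ, N = √(Lℓ / (μ₀A)).
N = √[(1.280×10^-2)(0.189) / ((4π×10⁻⁷)×3.142×10^-4)] = √(6.128×10^6) ≈ 2475.5.

N ≈ 2480 turns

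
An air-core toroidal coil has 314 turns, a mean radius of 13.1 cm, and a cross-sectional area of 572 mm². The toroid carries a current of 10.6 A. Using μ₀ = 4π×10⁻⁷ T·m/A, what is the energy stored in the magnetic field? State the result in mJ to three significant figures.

U ≈ 4.84 mJ

L = μ₀N²A/(2πR) = (4π×10⁻⁷)(314)²(5.720×10^-4)/(2π×0.131) = 8.610×10^-5 H.
U = ½LI² = ½(8.610×10^-5)(10.6)² = 4.837×10^-3 J.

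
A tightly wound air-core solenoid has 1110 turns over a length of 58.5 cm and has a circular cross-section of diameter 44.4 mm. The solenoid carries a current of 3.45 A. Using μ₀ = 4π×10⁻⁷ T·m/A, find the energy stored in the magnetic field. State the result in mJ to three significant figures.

U ≈ 24.4 mJ

A = π(d/2)² = π(2.220×10^-2 m)² = 1.548×10^-3 m².
L = μ₀N²A/ℓ = (4π×10⁻⁷)(1110)²(1.548×10^-3)/(0.585) = 4.098×10^-3 H.
U = ½LI² = ½(4.098×10^-3)(3.45)² = 2.439×10^-2 J.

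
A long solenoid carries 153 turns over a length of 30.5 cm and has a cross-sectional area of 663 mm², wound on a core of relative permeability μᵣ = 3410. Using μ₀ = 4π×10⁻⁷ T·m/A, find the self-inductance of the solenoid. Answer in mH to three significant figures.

L ≈ 218 mH

A = 663 mm² = 6.630×10^-4 m².
For a long solenoid, L = μ₀μᵣN²A/ℓ.
L = (4π×10⁻⁷)(3410)(153)²(6.630×10^-4)/(0.305 m) = 0.2181 H.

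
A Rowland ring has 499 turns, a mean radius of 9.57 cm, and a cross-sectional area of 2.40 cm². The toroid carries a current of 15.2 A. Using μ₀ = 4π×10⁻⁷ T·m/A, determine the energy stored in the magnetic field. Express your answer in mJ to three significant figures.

U ≈ 14.4 mJ

L = μ₀N²A/(2πR) = (4π×10⁻⁷)(499)²(2.400×10^-4)/(2π×9.570×10^-2) = 1.249×10^-4 H.
U = ½LI² = ½(1.249×10^-4)(15.2)² = 1.443×10^-2 J.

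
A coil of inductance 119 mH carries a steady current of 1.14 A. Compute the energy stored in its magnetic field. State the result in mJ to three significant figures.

U ≈ 77.3 mJ

Stored magnetic energy: U = ½LI².
U = ½(0.119 H)(1.14 A)² = 7.733×10^-2 J.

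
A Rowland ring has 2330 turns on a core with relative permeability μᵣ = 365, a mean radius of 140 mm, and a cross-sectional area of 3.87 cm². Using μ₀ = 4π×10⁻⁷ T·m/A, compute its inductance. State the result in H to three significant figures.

For a thin toroid, L = μ₀μᵣN²A/(2πR).
L = (4π×10⁻⁷)(365)(2330)²(3.870×10^-4) / (2π×0.14 m) = 1.096 H.

L ≈ 1.10 H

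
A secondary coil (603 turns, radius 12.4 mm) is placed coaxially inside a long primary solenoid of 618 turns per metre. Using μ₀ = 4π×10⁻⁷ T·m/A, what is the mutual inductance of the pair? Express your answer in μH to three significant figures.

M ≈ 226 μH

The outer solenoid produces a uniform field B₁ = μ₀n₁I₁ across the inner coil,
so the flux linkage is N₂Φ = N₂B₁A₂ = μ₀n₁N₂A₂·I₁, giving M = μ₀n₁N₂A₂.
A₂ = πr² = π(1.240×10^-2 m)² = 4.831×10^-4 m².
M = (4π×10⁻⁷)(618)(603)(4.831×10^-4) = 2.262×10^-4 H.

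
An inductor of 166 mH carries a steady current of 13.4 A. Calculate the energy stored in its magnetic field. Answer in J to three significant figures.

Stored magnetic energy: U = ½LI².
U = ½(0.166 H)(13.4 A)² = 14.9 J.

U ≈ 14.9 J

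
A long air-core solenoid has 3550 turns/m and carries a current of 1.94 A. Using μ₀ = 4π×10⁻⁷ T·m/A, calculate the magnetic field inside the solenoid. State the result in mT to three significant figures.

Inside a long solenoid, B = μ₀nI.
B = (4π×10⁻⁷)(3.550×10^3 m⁻¹)(1.94 A) = 8.654×10^-3 T.

B ≈ 8.65 mT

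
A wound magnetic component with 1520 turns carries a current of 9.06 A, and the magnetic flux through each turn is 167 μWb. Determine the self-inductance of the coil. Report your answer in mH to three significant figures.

Self-inductance is defined by L = NΦ_B/I (flux linkage over current).
L = (1520)(1.670×10^-4 Wb)/(9.06 A) = 2.802×10^-2 H.

L ≈ 28.0 mH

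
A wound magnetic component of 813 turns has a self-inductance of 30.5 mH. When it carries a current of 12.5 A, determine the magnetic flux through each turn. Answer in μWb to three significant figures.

From L = NΦ_B/I, the flux per turn is Φ_B = LI/N.
Φ_B = (3.050×10^-2 H)(12.5 A)/813 = 4.689×10^-4 Wb.

Φ_B ≈ 469 μWb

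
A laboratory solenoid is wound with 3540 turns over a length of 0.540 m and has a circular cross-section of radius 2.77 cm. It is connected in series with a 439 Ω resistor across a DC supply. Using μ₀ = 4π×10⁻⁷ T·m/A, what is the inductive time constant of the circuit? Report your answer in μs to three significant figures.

τ ≈ 160 μs

A = πr² = π(2.770×10^-2 m)² = 2.411×10^-3 m².
L = μ₀N²A/ℓ = (4π×10⁻⁷)(3540)²(2.411×10^-3)/(0.54) = 7.030×10^-2 H.
τ = L/R = (7.030×10^-2)/(439) = 1.601×10^-4 s.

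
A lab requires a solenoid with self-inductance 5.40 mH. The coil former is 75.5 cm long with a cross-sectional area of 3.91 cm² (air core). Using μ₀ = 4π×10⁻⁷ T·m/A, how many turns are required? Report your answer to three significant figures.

A = 3.91 cm² = 3.910×10^-4 m².
From L = μ₀N²A/ℓ, N = √(Lℓ / (μ₀A)).
N = √[(5.400×10^-3)(0.755) / ((4π×10⁻⁷)×3.910×10^-4)] = √(8.298×10^6) ≈ 2880.6.

N ≈ 2880 turns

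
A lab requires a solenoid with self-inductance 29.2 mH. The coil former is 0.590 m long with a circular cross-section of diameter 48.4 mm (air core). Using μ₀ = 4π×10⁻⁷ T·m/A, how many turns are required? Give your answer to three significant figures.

A = π(d/2)² = π(2.420×10^-2 m)² = 1.840×10^-3 m².
From L = μ₀N²A/ℓ, N = √(Lℓ / (μ₀A)).
N = √[(2.920×10^-2)(0.59) / ((4π×10⁻⁷)×1.840×10^-3)] = √(7.452×10^6) ≈ 2729.7.

N ≈ 2730 turns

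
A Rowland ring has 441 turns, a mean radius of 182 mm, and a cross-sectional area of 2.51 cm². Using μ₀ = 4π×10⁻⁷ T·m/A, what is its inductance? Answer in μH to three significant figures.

For a thin toroid, L = μ₀N²A/(2πR).
L = (4π×10⁻⁷)(441)²(2.510×10^-4) / (2π×0.182 m) = 5.364×10^-5 H.

L ≈ 53.6 μH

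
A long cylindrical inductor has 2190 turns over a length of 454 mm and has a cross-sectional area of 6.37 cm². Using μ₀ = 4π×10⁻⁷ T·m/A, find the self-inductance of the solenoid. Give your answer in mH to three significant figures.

L ≈ 8.46 mH

A = 6.37 cm² = 6.370×10^-4 m².
For a long solenoid, L = μ₀N²A/ℓ.
L = (4π×10⁻⁷)(2190)²(6.370×10^-4)/(0.454 m) = 8.456×10^-3 H.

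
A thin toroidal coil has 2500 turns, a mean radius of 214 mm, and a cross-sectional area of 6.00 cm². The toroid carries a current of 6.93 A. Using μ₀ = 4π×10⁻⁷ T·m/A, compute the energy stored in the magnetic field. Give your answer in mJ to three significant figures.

L = μ₀N²A/(2πR) = (4π×10⁻⁷)(2500)²(6.000×10^-4)/(2π×0.214) = 3.5047×10^-3 H.
U = ½LI² = ½(3.5047×10^-3)(6.93)² = 8.416×10^-2 J.

U ≈ 84.2 mJ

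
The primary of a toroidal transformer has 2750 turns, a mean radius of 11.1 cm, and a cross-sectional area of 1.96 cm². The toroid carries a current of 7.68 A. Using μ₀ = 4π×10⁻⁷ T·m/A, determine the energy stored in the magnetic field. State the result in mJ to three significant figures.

U ≈ 78.8 mJ

L = μ₀N²A/(2πR) = (4π×10⁻⁷)(2750)²(1.960×10^-4)/(2π×0.111) = 2.671×10^-3 H.
U = ½LI² = ½(2.671×10^-3)(7.68)² = 7.876×10^-2 J.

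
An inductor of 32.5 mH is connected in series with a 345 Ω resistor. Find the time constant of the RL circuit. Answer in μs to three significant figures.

τ ≈ 94.2 μs

τ = L/R = (3.250×10^-2 H)/(345 Ω) = 9.420×10^-5 s.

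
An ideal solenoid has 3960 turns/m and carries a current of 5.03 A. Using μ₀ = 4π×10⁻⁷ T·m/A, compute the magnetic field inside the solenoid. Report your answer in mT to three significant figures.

B ≈ 25.0 mT

Inside a long solenoid, B = μ₀nI.
B = (4π×10⁻⁷)(3.960×10^3 m⁻¹)(5.03 A) = 2.503×10^-2 T.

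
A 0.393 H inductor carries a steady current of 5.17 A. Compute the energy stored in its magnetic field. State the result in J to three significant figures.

Stored magnetic energy: U = ½LI².
U = ½(0.393 H)(5.17 A)² = 5.252 J.

U ≈ 5.25 J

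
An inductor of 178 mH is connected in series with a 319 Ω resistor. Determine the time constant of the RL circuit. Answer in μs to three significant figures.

τ = L/R = (0.178 H)/(319 Ω) = 5.580×10^-4 s.

τ ≈ 558 μs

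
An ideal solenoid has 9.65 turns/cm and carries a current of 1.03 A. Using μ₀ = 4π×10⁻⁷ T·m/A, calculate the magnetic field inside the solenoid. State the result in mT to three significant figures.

Inside a long solenoid, B = μ₀nI.
B = (4π×10⁻⁷)(965 m⁻¹)(1.03 A) = 1.249×10^-3 T.

B ≈ 1.25 mT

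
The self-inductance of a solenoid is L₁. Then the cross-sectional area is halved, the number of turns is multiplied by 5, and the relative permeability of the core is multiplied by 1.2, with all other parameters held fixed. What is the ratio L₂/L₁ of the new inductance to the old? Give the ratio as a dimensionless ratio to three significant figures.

For a solenoid, L ∝ μᵣN²A/ℓ.
L₂/L₁ = (0.5) × (5)^2 × (1.2) = 15.0.

L₂/L₁ = 15.0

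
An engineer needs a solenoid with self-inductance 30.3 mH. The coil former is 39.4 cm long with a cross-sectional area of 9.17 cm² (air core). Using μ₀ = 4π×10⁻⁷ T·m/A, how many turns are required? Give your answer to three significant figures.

A = 9.17 cm² = 9.170×10^-4 m².
From L = μ₀N²A/ℓ, N = √(Lℓ / (μ₀A)).
N = √[(3.030×10^-2)(0.394) / ((4π×10⁻⁷)×9.170×10^-4)] = √(1.036×10^7) ≈ 3218.7.

N ≈ 3220 turns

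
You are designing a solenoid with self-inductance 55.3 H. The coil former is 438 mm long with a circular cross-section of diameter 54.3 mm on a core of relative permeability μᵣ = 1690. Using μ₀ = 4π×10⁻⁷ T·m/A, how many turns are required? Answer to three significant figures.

A = π(d/2)² = π(2.715×10^-2 m)² = 2.316×10^-3 m².
From L = μ₀μᵣN²A/ℓ, N = √(Lℓ / (μ₀μᵣA)).
N = √[(55.3)(0.438) / ((4π×10⁻⁷)(1690)×2.316×10^-3)] = √(4.925×10^6) ≈ 2219.3.

N ≈ 2220 turns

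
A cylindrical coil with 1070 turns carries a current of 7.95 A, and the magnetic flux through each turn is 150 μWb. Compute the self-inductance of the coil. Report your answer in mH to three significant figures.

Self-inductance is defined by L = NΦ_B/I (flux linkage over current).
L = (1070)(1.500×10^-4 Wb)/(7.95 A) = 2.019×10^-2 H.

L ≈ 20.2 mH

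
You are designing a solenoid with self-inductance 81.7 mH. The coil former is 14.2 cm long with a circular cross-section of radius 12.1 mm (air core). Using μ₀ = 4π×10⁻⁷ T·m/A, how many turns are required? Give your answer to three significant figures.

N ≈ 4480 turns

A = πr² = π(1.210×10^-2 m)² = 4.600×10^-4 m².
From L = μ₀N²A/ℓ, N = √(Lℓ / (μ₀A)).
N = √[(8.170×10^-2)(0.142) / ((4π×10⁻⁷)×4.600×10^-4)] = √(2.007×10^7) ≈ 4480.1.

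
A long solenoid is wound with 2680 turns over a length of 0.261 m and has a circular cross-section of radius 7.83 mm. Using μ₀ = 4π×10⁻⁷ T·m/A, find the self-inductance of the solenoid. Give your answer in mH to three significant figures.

L ≈ 6.66 mH

A = πr² = π(7.830×10^-3 m)² = 1.926×10^-4 m².
For a long solenoid, L = μ₀N²A/ℓ.
L = (4π×10⁻⁷)(2680)²(1.926×10^-4)/(0.261 m) = 6.661×10^-3 H.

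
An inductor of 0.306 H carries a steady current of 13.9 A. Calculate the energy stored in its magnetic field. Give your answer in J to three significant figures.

Stored magnetic energy: U = ½LI².
U = ½(0.306 H)(13.9 A)² = 29.56 J.

U ≈ 29.6 J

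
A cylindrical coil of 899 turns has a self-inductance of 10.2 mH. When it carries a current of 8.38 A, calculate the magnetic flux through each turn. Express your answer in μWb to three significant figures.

From L = NΦ_B/I, the flux per turn is Φ_B = LI/N.
Φ_B = (1.020×10^-2 H)(8.38 A)/899 = 9.508×10^-5 Wb.

Φ_B ≈ 95.1 μWb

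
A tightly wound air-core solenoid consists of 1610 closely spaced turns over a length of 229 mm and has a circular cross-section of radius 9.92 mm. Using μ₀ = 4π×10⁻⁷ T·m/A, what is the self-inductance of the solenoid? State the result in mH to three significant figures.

A = πr² = π(9.920×10^-3 m)² = 3.092×10^-4 m².
For a long solenoid, L = μ₀N²A/ℓ.
L = (4π×10⁻⁷)(1610)²(3.092×10^-4)/(0.229 m) = 4.397×10^-3 H.

L ≈ 4.40 mH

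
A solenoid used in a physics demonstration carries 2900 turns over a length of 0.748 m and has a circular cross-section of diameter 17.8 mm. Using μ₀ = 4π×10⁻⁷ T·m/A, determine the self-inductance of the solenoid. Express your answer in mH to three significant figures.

L ≈ 3.52 mH

A = π(d/2)² = π(8.900×10^-3 m)² = 2.488×10^-4 m².
For a long solenoid, L = μ₀N²A/ℓ.
L = (4π×10⁻⁷)(2900)²(2.488×10^-4)/(0.748 m) = 3.516×10^-3 H.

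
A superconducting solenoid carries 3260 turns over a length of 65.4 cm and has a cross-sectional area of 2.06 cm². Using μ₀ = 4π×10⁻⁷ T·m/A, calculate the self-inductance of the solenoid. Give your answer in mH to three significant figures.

L ≈ 4.21 mH

A = 2.06 cm² = 2.060×10^-4 m².
For a long solenoid, L = μ₀N²A/ℓ.
L = (4π×10⁻⁷)(3260)²(2.060×10^-4)/(0.654 m) = 4.207×10^-3 H.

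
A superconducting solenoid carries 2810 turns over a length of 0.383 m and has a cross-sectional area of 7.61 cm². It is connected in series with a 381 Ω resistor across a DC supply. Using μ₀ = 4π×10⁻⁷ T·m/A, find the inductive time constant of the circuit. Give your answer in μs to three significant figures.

τ ≈ 51.7 μs

A = 7.61 cm² = 7.610×10^-4 m².
L = μ₀N²A/ℓ = (4π×10⁻⁷)(2810)²(7.610×10^-4)/(0.383) = 1.972×10^-2 H.
τ = L/R = (1.972×10^-2)/(381) = 5.1747×10^-5 s.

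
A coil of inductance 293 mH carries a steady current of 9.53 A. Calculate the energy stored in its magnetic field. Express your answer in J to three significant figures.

U ≈ 13.3 J

Stored magnetic energy: U = ½LI².
U = ½(0.293 H)(9.53 A)² = 13.31 J.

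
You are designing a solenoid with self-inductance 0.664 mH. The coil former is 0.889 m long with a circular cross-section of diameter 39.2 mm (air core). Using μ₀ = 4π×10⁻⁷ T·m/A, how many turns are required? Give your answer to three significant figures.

A = π(d/2)² = π(1.960×10^-2 m)² = 1.207×10^-3 m².
From L = μ₀N²A/ℓ, N = √(Lℓ / (μ₀A)).
N = √[(6.640×10^-4)(0.889) / ((4π×10⁻⁷)×1.207×10^-3)] = √(3.892×10^5) ≈ 623.9.

N ≈ 624 turns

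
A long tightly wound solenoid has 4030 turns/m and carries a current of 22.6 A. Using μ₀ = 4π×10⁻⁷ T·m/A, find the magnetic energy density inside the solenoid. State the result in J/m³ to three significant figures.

u ≈ 5210 J/m³

B = μ₀nI = (4π×10⁻⁷)(4.030×10^3)(22.6) = 0.11445 T.
u = B²/(2μ₀) = (0.11445)²/(2×4π×10⁻⁷) = 5.212×10^3 J/m³.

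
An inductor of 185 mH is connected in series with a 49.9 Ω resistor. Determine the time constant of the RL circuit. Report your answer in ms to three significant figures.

τ = L/R = (0.185 H)/(49.9 Ω) = 3.707×10^-3 s.

τ ≈ 3.71 ms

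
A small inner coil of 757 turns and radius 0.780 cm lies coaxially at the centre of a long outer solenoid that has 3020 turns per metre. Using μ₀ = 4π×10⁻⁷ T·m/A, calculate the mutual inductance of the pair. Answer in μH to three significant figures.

M ≈ 549 μH

The outer solenoid produces a uniform field B₁ = μ₀n₁I₁ across the inner coil,
so the flux linkage is N₂Φ = N₂B₁A₂ = μ₀n₁N₂A₂·I₁, giving M = μ₀n₁N₂A₂.
A₂ = πr² = π(7.800×10^-3 m)² = 1.911×10^-4 m².
M = (4π×10⁻⁷)(3020)(757)(1.911×10^-4) = 5.491×10^-4 H.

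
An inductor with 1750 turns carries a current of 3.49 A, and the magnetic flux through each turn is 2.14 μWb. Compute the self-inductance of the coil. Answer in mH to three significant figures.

L ≈ 1.07 mH

Self-inductance is defined by L = NΦ_B/I (flux linkage over current).
L = (1750)(2.140×10^-6 Wb)/(3.49 A) = 1.073×10^-3 H.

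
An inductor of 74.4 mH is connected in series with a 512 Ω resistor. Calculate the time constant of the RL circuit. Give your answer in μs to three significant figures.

τ ≈ 145 μs

τ = L/R = (7.440×10^-2 H)/(512 Ω) = 1.453×10^-4 s.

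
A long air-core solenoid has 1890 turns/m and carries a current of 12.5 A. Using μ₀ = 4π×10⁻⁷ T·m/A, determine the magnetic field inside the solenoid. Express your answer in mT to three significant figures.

B ≈ 29.7 mT

Inside a long solenoid, B = μ₀nI.
B = (4π×10⁻⁷)(1.890×10^3 m⁻¹)(12.5 A) = 2.969×10^-2 T.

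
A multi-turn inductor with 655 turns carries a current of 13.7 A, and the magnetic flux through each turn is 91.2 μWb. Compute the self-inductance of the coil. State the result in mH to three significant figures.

L ≈ 4.36 mH

Self-inductance is defined by L = NΦ_B/I (flux linkage over current).
L = (655)(9.120×10^-5 Wb)/(13.7 A) = 4.360×10^-3 H.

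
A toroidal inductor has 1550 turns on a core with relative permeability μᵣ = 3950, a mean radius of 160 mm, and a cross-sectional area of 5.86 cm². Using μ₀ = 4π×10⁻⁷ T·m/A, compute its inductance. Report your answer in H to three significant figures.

For a thin toroid, L = μ₀μᵣN²A/(2πR).
L = (4π×10⁻⁷)(3950)(1550)²(5.860×10^-4) / (2π×0.16 m) = 6.951 H.

L ≈ 6.95 H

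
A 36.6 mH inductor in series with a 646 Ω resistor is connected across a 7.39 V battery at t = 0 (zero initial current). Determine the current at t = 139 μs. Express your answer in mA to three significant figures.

τ = L/R = 3.660×10^-2/646 = 5.666×10^-5 s; final current I_∞ = ε/R = 7.39/646 = 1.144×10^-2 A.
I(t) = I_∞(1 − e^(−t/τ)) with t/τ = 2.453.
I = (1.144×10^-2)(1 − e^(−2.453)) = 1.046×10^-2 A.

I ≈ 10.5 mA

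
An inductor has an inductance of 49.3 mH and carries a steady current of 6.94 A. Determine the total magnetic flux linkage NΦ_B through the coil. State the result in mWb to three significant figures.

NΦ_B ≈ 342 mWb

From L = NΦ_B/I, the flux linkage is NΦ_B = LI.
NΦ_B = (4.930×10^-2 H)(6.94 A) = 0.3421 Wb.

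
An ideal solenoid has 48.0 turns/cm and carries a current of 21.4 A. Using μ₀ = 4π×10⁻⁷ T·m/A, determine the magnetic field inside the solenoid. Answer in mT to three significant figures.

B ≈ 129 mT

Inside a long solenoid, B = μ₀nI.
B = (4π×10⁻⁷)(4.800×10^3 m⁻¹)(21.4 A) = 0.1291 T.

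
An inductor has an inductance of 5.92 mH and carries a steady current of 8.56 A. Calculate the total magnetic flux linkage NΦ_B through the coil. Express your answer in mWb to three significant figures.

From L = NΦ_B/I, the flux linkage is NΦ_B = LI.
NΦ_B = (5.920×10^-3 H)(8.56 A) = 5.068×10^-2 Wb.

NΦ_B ≈ 50.7 mWb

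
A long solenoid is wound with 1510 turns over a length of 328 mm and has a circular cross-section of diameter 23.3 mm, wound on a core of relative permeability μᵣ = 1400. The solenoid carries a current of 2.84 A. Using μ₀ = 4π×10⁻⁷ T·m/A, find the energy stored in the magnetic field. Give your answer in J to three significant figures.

U ≈ 21.0 J

A = π(d/2)² = π(1.165×10^-2 m)² = 4.264×10^-4 m².
L = μ₀μᵣN²A/ℓ = (4π×10⁻⁷)(1400)(1510)²(4.264×10^-4)/(0.328) = 5.2146 H.
U = ½LI² = ½(5.2146)(2.84)² = 21.03 J.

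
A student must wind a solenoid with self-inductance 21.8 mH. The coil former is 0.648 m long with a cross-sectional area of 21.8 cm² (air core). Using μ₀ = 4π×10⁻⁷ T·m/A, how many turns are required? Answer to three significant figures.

A = 21.8 cm² = 2.180×10^-3 m².
From L = μ₀N²A/ℓ, N = √(Lℓ / (μ₀A)).
N = √[(2.180×10^-2)(0.648) / ((4π×10⁻⁷)×2.180×10^-3)] = √(5.157×10^6) ≈ 2270.8.

N ≈ 2270 turns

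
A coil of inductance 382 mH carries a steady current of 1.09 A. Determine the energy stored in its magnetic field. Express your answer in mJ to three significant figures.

Stored magnetic energy: U = ½LI².
U = ½(0.382 H)(1.09 A)² = 0.2269 J.

U ≈ 227 mJ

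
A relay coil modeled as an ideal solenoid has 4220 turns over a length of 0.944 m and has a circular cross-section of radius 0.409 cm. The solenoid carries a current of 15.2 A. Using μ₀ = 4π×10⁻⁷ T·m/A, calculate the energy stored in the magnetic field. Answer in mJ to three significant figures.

U ≈ 144 mJ

A = πr² = π(4.090×10^-3 m)² = 5.255×10^-5 m².
L = μ₀N²A/ℓ = (4π×10⁻⁷)(4220)²(5.255×10^-5)/(0.944) = 1.246×10^-3 H.
U = ½LI² = ½(1.246×10^-3)(15.2)² = 0.1439 J.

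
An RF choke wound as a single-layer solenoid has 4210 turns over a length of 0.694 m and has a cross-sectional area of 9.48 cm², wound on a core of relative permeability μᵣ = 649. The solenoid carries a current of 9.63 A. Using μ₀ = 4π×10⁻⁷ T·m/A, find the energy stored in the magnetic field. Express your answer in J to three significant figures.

A = 9.48 cm² = 9.480×10^-4 m².
L = μ₀μᵣN²A/ℓ = (4π×10⁻⁷)(649)(4210)²(9.480×10^-4)/(0.694) = 19.745 H.
U = ½LI² = ½(19.745)(9.63)² = 915.6 J.

U ≈ 916 J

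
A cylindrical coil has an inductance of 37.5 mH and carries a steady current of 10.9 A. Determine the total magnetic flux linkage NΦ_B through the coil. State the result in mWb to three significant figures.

From L = NΦ_B/I, the flux linkage is NΦ_B = LI.
NΦ_B = (3.750×10^-2 H)(10.9 A) = 0.4088 Wb.

NΦ_B ≈ 409 mWb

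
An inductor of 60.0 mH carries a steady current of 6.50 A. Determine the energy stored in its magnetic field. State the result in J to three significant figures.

U ≈ 1.27 J

Stored magnetic energy: U = ½LI².
U = ½(6.000×10^-2 H)(6.50 A)² = 1.267 J.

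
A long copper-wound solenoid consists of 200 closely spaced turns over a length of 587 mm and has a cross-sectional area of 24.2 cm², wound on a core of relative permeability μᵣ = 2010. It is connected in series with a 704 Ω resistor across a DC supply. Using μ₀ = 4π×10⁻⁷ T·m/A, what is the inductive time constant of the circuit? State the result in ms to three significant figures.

A = 24.2 cm² = 2.420×10^-3 m².
L = μ₀μᵣN²A/ℓ = (4π×10⁻⁷)(2010)(200)²(2.420×10^-3)/(0.587) = 0.4165 H.
τ = L/R = (0.4165)/(704) = 5.917×10^-4 s.

τ ≈ 0.592 ms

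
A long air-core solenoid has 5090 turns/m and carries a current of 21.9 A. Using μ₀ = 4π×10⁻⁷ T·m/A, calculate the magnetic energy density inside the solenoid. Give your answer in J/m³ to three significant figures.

B = μ₀nI = (4π×10⁻⁷)(5.090×10^3)(21.9) = 0.1401 T.
u = B²/(2μ₀) = (0.1401)²/(2×4π×10⁻⁷) = 7.807×10^3 J/m³.

u ≈ 7810 J/m³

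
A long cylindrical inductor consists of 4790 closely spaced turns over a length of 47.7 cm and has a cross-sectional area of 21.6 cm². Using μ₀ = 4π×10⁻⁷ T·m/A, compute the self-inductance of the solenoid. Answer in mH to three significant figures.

L ≈ 131 mH

A = 21.6 cm² = 2.160×10^-3 m².
For a long solenoid, L = μ₀N²A/ℓ.
L = (4π×10⁻⁷)(4790)²(2.160×10^-3)/(0.477 m) = 0.1306 H.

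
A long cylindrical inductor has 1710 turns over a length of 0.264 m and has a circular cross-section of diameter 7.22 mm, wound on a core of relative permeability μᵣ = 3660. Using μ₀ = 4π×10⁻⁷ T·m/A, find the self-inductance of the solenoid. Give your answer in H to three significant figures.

L ≈ 2.09 H

A = π(d/2)² = π(3.610×10^-3 m)² = 4.094×10^-5 m².
For a long solenoid, L = μ₀μᵣN²A/ℓ.
L = (4π×10⁻⁷)(3660)(1710)²(4.094×10^-5)/(0.264 m) = 2.086 H.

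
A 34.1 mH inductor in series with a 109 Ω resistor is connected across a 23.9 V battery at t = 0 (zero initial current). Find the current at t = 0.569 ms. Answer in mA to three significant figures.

I ≈ 184 mA

τ = L/R = 3.410×10^-2/109 = 3.128×10^-4 s; final current I_∞ = ε/R = 23.9/109 = 0.2193 A.
I(t) = I_∞(1 − e^(−t/τ)) with t/τ = 1.819.
I = (0.2193)(1 − e^(−1.819)) = 0.1837 A.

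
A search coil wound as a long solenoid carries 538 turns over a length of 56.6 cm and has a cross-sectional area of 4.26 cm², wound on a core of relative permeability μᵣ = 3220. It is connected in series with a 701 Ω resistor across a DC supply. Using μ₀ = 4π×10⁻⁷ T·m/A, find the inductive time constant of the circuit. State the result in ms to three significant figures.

τ ≈ 1.26 ms

A = 4.26 cm² = 4.260×10^-4 m².
L = μ₀μᵣN²A/ℓ = (4π×10⁻⁷)(3220)(538)²(4.260×10^-4)/(0.566) = 0.8815 H.
τ = L/R = (0.8815)/(701) = 1.257×10^-3 s.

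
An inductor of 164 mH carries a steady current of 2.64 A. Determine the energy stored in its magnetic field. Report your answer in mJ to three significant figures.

U ≈ 572 mJ

Stored magnetic energy: U = ½LI².
U = ½(0.164 H)(2.64 A)² = 0.5715 J.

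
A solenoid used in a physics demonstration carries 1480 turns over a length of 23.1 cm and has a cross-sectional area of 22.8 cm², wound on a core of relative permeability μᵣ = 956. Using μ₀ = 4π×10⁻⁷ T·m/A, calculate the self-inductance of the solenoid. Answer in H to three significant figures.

A = 22.8 cm² = 2.280×10^-3 m².
For a long solenoid, L = μ₀μᵣN²A/ℓ.
L = (4π×10⁻⁷)(956)(1480)²(2.280×10^-3)/(0.231 m) = 25.97 H.

L ≈ 26.0 H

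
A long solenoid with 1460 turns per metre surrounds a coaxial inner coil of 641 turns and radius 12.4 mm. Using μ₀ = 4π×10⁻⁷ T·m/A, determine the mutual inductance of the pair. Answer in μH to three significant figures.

M ≈ 568 μH

The outer solenoid produces a uniform field B₁ = μ₀n₁I₁ across the inner coil,
so the flux linkage is N₂Φ = N₂B₁A₂ = μ₀n₁N₂A₂·I₁, giving M = μ₀n₁N₂A₂.
A₂ = πr² = π(1.240×10^-2 m)² = 4.831×10^-4 m².
M = (4π×10⁻⁷)(1460)(641)(4.831×10^-4) = 5.681×10^-4 H.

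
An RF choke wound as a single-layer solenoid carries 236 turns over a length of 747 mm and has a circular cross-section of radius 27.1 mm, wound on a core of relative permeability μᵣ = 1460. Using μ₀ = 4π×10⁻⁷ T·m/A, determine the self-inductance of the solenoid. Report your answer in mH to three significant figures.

L ≈ 316 mH

A = πr² = π(2.710×10^-2 m)² = 2.307×10^-3 m².
For a long solenoid, L = μ₀μᵣN²A/ℓ.
L = (4π×10⁻⁷)(1460)(236)²(2.307×10^-3)/(0.747 m) = 0.3156 H.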